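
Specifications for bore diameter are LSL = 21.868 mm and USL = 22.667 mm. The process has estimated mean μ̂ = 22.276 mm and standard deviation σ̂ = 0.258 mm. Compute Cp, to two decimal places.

Cp = (USL − LSL) / (6σ̂) = (22.667 − 21.868) / (6 × 0.258) = 0.7990 / 1.5480 = 0.5161

0.52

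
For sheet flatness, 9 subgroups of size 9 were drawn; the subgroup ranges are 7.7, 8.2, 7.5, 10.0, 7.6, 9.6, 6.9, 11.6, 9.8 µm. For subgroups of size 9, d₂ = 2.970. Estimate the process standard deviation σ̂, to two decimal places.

2.95

R̄ = (7.7 + 8.2 + 7.5 + 10.0 + 7.6 + 9.6 + 6.9 + 11.6 + 9.8) / 9 = 8.7667
σ̂ = R̄ / d₂ = 8.7667 / 2.970 = 2.9517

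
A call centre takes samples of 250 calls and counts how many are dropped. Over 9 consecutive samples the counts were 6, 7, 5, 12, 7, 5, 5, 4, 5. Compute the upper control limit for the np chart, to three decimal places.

p̄ = Σdᵢ / (k·n) = 56 / (9 × 250) = 0.02489
UCL = np̄ + 3·√(np̄(1−p̄)) = 6.2222 + 3 × √(6.2222×0.97511) = 6.2222 + 3 × 2.4632 = 13.6118

13.612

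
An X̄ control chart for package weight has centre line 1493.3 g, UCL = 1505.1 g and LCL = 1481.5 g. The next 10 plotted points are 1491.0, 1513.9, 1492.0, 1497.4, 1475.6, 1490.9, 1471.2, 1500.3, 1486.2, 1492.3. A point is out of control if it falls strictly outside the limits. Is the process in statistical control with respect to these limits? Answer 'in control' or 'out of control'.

out of control

Compare each point to [1481.5, 1505.1]: sample 2 = 1513.9 > UCL; sample 5 = 1475.6 < LCL; sample 7 = 1471.2 < LCL.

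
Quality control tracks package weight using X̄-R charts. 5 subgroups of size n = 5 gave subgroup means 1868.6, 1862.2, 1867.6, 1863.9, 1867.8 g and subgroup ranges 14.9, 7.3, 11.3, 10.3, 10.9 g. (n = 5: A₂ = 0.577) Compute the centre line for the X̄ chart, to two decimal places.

1866.02

X̄̄ = (1868.6 + 1862.2 + 1867.6 + 1863.9 + 1867.8) / 5 = 9330.1000 / 5 = 1866.0200
CL = X̄̄ = 1866.0200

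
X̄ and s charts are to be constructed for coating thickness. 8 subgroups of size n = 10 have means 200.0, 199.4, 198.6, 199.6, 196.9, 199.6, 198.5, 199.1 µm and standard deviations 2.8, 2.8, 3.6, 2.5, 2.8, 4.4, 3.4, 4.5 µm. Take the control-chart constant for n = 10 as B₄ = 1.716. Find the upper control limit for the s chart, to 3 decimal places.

5.749

s̄ = (2.8 + 2.8 + 3.6 + 2.5 + 2.8 + 4.4 + 3.4 + 4.5) / 8 = 3.3500
UCL_s = B₄·s̄ = 1.716 × 3.3500 = 5.7486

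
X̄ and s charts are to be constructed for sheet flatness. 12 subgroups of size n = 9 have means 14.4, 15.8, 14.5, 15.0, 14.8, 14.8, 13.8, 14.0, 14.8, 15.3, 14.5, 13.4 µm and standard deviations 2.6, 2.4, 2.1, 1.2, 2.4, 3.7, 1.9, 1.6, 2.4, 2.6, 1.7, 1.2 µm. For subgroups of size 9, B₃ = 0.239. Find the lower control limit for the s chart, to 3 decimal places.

s̄ = (2.6 + 2.4 + 2.1 + 1.2 + 2.4 + 3.7 + 1.9 + 1.6 + 2.4 + 2.6 + 1.7 + 1.2) / 12 = 2.1500
LCL_s = B₃·s̄ = 0.239 × 2.1500 = 0.5138

0.514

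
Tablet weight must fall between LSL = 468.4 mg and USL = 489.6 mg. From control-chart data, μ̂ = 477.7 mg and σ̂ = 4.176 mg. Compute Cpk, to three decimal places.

Cpu = (USL − μ̂) / (3σ̂) = (489.6 − 477.7) / (3 × 4.176) = 0.9499; Cpl = (μ̂ − LSL) / (3σ̂) = (477.7 − 468.4) / (3 × 4.176) = 0.7423; Cpk = min(Cpu, Cpl) = 0.7423

0.742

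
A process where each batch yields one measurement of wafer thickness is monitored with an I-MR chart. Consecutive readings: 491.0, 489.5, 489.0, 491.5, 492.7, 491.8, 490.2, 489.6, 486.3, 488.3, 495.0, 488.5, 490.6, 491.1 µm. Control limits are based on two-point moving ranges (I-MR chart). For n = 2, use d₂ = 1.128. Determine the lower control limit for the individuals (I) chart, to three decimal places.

X̄ = (491.0 + 489.5 + 489.0 + 491.5 + 492.7 + 491.8 + 490.2 + 489.6 + 486.3 + 488.3 + 495.0 + 488.5 + 490.6 + 491.1) / 14 = 490.3643
Moving ranges: 1.5, 0.5, 2.5, 1.2, 0.9, 1.6, 0.6, 3.3, 2.0, 6.7, 6.5, 2.1, 0.5; M̄R̄ = 29.9000 / 13 = 2.3000
LCL = X̄ − 3·M̄R̄/d₂ = 490.3643 − 3 × 2.3000 / 1.128 = 484.2473

484.247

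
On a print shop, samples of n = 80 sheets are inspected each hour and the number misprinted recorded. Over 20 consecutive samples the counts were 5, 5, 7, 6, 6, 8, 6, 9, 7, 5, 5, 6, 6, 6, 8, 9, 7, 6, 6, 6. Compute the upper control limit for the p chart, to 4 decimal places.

0.1719

p̄ = Σdᵢ / (k·n) = 129 / (20 × 80) = 0.08063
UCL = p̄ + 3·√(p̄(1−p̄)/n) = 0.08063 + 3 × √(0.08063×0.91938/80) = 0.08063 + 3 × 0.03044 = 0.17194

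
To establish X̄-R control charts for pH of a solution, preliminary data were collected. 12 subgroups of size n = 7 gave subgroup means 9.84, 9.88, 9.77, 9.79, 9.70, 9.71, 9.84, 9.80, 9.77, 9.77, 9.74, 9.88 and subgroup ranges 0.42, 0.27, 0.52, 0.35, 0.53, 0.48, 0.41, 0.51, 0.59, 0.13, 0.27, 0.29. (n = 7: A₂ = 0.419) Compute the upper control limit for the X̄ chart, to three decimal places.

9.957

X̄̄ = (9.84 + 9.88 + 9.77 + 9.79 + 9.70 + 9.71 + 9.84 + 9.80 + 9.77 + 9.77 + 9.74 + 9.88) / 12 = 117.4900 / 12 = 9.7908
R̄ = (0.42 + 0.27 + 0.52 + 0.35 + 0.53 + 0.48 + 0.41 + 0.51 + 0.59 + 0.13 + 0.27 + 0.29) / 12 = 4.7700 / 12 = 0.3975
UCL = X̄̄ + A₂·R̄ = 9.7908 + 0.419 × 0.3975 = 9.9574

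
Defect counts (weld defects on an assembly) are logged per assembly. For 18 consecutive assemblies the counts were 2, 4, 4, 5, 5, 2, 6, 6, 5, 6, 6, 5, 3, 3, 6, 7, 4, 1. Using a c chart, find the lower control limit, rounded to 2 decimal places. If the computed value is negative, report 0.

c̄ = (2 + 4 + 4 + 5 + 5 + 2 + 6 + 6 + 5 + 6 + 6 + 5 + 3 + 3 + 6 + 7 + 4 + 1) / 18 = 80 / 18 = 4.4444
LCL = c̄ − 3√c̄ = 4.4444 − 3 × 2.1082 = -1.8801 → 0 (cannot be negative)

0.00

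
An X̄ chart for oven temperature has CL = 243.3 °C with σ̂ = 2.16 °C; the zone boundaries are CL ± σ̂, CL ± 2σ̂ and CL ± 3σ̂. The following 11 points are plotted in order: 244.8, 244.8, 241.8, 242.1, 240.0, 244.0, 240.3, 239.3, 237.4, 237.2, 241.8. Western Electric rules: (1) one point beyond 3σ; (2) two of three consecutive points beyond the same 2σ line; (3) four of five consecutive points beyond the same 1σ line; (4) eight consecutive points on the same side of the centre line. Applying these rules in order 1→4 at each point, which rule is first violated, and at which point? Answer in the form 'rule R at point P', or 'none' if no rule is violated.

Zone of each point (C = within 1σ̂, B = 1σ̂–2σ̂, A = 2σ̂–3σ̂, * = beyond 3σ̂; sign = side of CL): 1:+C, 2:+C, 3:-C, 4:-C, 5:-B, 6:+C, 7:-B, 8:-B, 9:-A, 10:-A, 11:-C
Rule 3 (four of five consecutive points beyond the same 1σ limit) is satisfied at point 9.

rule 3 at point 9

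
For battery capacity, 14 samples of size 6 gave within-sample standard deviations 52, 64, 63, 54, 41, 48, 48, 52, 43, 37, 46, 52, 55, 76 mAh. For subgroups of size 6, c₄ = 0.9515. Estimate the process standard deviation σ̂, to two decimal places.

54.88

s̄ = (52 + 64 + 63 + 54 + 41 + 48 + 48 + 52 + 43 + 37 + 46 + 52 + 55 + 76) / 14 = 52.2143
σ̂ = s̄ / c₄ = 52.2143 / 0.9515 = 54.8758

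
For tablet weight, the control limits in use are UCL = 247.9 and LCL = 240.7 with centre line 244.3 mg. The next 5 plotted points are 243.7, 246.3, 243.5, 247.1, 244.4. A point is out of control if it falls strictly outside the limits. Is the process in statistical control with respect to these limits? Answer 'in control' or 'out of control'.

in control

All 5 points lie within [240.7, 247.9].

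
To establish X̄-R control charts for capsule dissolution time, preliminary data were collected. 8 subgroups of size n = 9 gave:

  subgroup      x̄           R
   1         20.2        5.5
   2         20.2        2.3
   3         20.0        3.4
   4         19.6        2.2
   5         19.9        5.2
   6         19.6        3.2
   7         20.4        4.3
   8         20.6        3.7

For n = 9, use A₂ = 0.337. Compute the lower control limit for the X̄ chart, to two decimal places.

X̄̄ = (20.2 + 20.2 + 20.0 + 19.6 + 19.9 + 19.6 + 20.4 + 20.6) / 8 = 160.5000 / 8 = 20.0625
R̄ = (5.5 + 2.3 + 3.4 + 2.2 + 5.2 + 3.2 + 4.3 + 3.7) / 8 = 29.8000 / 8 = 3.7250
LCL = X̄̄ − A₂·R̄ = 20.0625 − 0.337 × 3.7250 = 18.8072

18.81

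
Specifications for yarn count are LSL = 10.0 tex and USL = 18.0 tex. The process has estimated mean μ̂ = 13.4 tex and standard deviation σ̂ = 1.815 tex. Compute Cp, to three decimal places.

0.735

Cp = (USL − LSL) / (6σ̂) = (18.0 − 10.0) / (6 × 1.815) = 8.0000 / 10.8900 = 0.7346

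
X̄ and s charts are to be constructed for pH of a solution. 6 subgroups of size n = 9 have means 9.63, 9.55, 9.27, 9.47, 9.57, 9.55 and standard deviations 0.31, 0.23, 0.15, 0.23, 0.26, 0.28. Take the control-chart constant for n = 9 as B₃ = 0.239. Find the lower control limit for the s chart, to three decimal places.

s̄ = (0.31 + 0.23 + 0.15 + 0.23 + 0.26 + 0.28) / 6 = 0.2433
LCL_s = B₃·s̄ = 0.239 × 0.2433 = 0.0582

0.058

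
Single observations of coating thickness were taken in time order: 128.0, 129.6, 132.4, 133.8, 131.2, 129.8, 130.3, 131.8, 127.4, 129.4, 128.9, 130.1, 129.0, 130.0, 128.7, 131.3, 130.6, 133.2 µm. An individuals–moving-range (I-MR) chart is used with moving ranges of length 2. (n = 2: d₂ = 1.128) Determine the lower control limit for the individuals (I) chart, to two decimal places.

X̄ = (128.0 + 129.6 + 132.4 + 133.8 + 131.2 + 129.8 + 130.3 + 131.8 + 127.4 + 129.4 + 128.9 + 130.1 + 129.0 + 130.0 + 128.7 + 131.3 + 130.6 + 133.2) / 18 = 130.3056
Moving ranges: 1.6, 2.8, 1.4, 2.6, 1.4, 0.5, 1.5, 4.4, 2.0, 0.5, 1.2, 1.1, 1.0, 1.3, 2.6, 0.7, 2.6; M̄R̄ = 29.2000 / 17 = 1.7176
LCL = X̄ − 3·M̄R̄/d₂ = 130.3056 − 3 × 1.7176 / 1.128 = 125.7373

125.74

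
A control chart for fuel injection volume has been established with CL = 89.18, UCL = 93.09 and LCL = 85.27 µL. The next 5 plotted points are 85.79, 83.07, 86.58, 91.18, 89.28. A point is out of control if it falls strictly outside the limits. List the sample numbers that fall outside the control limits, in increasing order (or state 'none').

Compare each point to [85.27, 93.09]: sample 2 = 83.07 < LCL.

2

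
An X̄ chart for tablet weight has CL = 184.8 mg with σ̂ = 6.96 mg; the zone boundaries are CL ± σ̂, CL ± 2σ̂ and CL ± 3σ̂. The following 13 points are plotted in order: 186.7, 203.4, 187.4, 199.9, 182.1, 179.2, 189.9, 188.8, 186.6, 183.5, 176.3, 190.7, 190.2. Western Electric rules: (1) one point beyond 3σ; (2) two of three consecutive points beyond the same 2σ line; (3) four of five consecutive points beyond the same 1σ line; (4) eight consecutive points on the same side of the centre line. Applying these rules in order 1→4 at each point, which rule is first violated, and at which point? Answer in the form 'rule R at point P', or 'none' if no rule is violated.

rule 2 at point 4

Zone of each point (C = within 1σ̂, B = 1σ̂–2σ̂, A = 2σ̂–3σ̂, * = beyond 3σ̂; sign = side of CL): 1:+C, 2:+A, 3:+C, 4:+A, 5:-C, 6:-C, 7:+C, 8:+C, 9:+C, 10:-C, 11:-B, 12:+C, 13:+C
Rule 2 (two of three consecutive points beyond the same 2σ limit) is satisfied at point 4.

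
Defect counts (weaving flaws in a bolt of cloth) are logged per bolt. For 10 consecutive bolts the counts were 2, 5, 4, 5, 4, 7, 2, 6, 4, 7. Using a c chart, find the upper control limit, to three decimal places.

c̄ = (2 + 5 + 4 + 5 + 4 + 7 + 2 + 6 + 4 + 7) / 10 = 46 / 10 = 4.6000
UCL = c̄ + 3√c̄ = 4.6000 + 3 × √4.6000 = 4.6000 + 3 × 2.1448 = 11.0343

11.034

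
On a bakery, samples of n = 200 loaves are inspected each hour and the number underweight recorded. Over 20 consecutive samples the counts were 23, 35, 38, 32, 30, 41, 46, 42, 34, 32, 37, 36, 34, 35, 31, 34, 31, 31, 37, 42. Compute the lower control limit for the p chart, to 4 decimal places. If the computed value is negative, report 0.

0.0946

p̄ = Σdᵢ / (k·n) = 701 / (20 × 200) = 0.17525
LCL = p̄ − 3·√(p̄(1−p̄)/n) = 0.17525 − 3 × 0.02688 = 0.09460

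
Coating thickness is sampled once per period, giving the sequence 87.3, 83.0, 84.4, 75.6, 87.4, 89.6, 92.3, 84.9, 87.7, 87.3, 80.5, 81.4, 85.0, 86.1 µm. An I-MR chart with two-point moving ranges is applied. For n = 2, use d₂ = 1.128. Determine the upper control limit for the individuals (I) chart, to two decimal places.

96.27

X̄ = (87.3 + 83.0 + 84.4 + 75.6 + 87.4 + 89.6 + 92.3 + 84.9 + 87.7 + 87.3 + 80.5 + 81.4 + 85.0 + 86.1) / 14 = 85.1786
Moving ranges: 4.3, 1.4, 8.8, 11.8, 2.2, 2.7, 7.4, 2.8, 0.4, 6.8, 0.9, 3.6, 1.1; M̄R̄ = 54.2000 / 13 = 4.1692
UCL = X̄ + 3·M̄R̄/d₂ = 85.1786 + 3 × 4.1692 / 1.128 = 96.2670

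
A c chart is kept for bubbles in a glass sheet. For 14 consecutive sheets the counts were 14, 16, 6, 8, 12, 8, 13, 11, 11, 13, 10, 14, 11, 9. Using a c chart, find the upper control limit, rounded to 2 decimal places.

21.16

c̄ = (14 + 16 + 6 + 8 + 12 + 8 + 13 + 11 + 11 + 13 + 10 + 14 + 11 + 9) / 14 = 156 / 14 = 11.1429
UCL = c̄ + 3√c̄ = 11.1429 + 3 × √11.1429 = 11.1429 + 3 × 3.3381 = 21.1571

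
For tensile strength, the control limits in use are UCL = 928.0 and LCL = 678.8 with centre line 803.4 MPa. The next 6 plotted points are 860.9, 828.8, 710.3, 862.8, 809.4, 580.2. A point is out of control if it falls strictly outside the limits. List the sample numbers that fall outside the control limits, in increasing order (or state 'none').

6

Compare each point to [678.8, 928.0]: sample 6 = 580.2 < LCL.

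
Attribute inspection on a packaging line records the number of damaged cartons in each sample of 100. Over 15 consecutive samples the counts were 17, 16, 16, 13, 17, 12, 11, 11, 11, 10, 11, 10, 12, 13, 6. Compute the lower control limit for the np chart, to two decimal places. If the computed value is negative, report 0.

2.51

p̄ = Σdᵢ / (k·n) = 186 / (15 × 100) = 0.12400
LCL = np̄ − 3·√(np̄(1−p̄)) = 12.4000 − 3 × 3.2958 = 2.5126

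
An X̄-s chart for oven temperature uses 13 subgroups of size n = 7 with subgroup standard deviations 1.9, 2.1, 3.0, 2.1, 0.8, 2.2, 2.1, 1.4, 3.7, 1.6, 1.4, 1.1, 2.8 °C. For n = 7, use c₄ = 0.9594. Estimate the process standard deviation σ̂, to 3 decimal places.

s̄ = (1.9 + 2.1 + 3.0 + 2.1 + 0.8 + 2.2 + 2.1 + 1.4 + 3.7 + 1.6 + 1.4 + 1.1 + 2.8) / 13 = 2.0154
σ̂ = s̄ / c₄ = 2.0154 / 0.9594 = 2.1007

2.101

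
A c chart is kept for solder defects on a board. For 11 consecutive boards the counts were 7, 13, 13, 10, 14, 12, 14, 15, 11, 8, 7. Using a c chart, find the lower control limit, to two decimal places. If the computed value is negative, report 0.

c̄ = (7 + 13 + 13 + 10 + 14 + 12 + 14 + 15 + 11 + 8 + 7) / 11 = 124 / 11 = 11.2727
LCL = c̄ − 3√c̄ = 11.2727 − 3 × 3.3575 = 1.2003

1.20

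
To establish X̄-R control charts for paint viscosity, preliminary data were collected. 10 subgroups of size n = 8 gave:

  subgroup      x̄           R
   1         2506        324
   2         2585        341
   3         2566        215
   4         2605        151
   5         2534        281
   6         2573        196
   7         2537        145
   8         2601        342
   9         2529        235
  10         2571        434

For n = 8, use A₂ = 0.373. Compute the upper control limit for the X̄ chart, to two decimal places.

2660.07

X̄̄ = (2506 + 2585 + 2566 + 2605 + 2534 + 2573 + 2537 + 2601 + 2529 + 2571) / 10 = 25607.0000 / 10 = 2560.7000
R̄ = (324 + 341 + 215 + 151 + 281 + 196 + 145 + 342 + 235 + 434) / 10 = 2664.0000 / 10 = 266.4000
UCL = X̄̄ + A₂·R̄ = 2560.7000 + 0.373 × 266.4000 = 2660.0672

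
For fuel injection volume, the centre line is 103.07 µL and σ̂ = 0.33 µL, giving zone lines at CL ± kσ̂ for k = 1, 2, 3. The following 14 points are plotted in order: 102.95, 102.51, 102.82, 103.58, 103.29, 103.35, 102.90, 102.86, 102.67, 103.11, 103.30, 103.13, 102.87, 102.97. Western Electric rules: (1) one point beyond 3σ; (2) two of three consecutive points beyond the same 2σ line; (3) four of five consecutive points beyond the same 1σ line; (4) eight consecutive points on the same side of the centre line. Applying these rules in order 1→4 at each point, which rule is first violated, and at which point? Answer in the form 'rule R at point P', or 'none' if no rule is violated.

none

Zone of each point (C = within 1σ̂, B = 1σ̂–2σ̂, A = 2σ̂–3σ̂, * = beyond 3σ̂; sign = side of CL): 1:-C, 2:-B, 3:-C, 4:+B, 5:+C, 6:+C, 7:-C, 8:-C, 9:-B, 10:+C, 11:+C, 12:+C, 13:-C, 14:-C
No rule fires across all 14 points.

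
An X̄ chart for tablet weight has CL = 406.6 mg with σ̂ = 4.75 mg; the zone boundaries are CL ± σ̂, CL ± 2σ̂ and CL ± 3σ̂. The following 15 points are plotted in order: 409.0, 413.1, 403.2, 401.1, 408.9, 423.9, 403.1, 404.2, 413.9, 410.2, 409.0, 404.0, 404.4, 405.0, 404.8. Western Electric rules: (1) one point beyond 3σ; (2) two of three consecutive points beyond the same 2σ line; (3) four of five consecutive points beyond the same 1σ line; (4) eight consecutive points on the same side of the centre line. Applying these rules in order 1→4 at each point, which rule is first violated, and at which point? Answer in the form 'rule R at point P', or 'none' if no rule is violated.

rule 1 at point 6

Zone of each point (C = within 1σ̂, B = 1σ̂–2σ̂, A = 2σ̂–3σ̂, * = beyond 3σ̂; sign = side of CL): 1:+C, 2:+B, 3:-C, 4:-B, 5:+C, 6:+*, 7:-C, 8:-C, 9:+B, 10:+C, 11:+C, 12:-C, 13:-C, 14:-C, 15:-C
Rule 1 (one point beyond the 3σ limits) is satisfied at point 6.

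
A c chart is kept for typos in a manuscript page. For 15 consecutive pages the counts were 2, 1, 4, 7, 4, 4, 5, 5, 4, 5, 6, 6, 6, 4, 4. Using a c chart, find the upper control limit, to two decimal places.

10.81

c̄ = (2 + 1 + 4 + 7 + 4 + 4 + 5 + 5 + 4 + 5 + 6 + 6 + 6 + 4 + 4) / 15 = 67 / 15 = 4.4667
UCL = c̄ + 3√c̄ = 4.4667 + 3 × √4.4667 = 4.4667 + 3 × 2.1134 = 10.8070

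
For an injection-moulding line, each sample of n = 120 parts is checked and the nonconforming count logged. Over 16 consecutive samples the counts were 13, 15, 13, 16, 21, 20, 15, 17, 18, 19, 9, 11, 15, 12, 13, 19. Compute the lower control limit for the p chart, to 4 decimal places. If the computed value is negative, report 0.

0.0366

p̄ = Σdᵢ / (k·n) = 246 / (16 × 120) = 0.12812
LCL = p̄ − 3·√(p̄(1−p̄)/n) = 0.12812 − 3 × 0.03051 = 0.03659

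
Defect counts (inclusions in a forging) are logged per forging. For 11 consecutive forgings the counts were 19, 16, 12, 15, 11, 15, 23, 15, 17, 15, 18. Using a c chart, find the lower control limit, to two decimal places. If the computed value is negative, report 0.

4.00

c̄ = (19 + 16 + 12 + 15 + 11 + 15 + 23 + 15 + 17 + 15 + 18) / 11 = 176 / 11 = 16.0000
LCL = c̄ − 3√c̄ = 16.0000 − 3 × 4.0000 = 4.0000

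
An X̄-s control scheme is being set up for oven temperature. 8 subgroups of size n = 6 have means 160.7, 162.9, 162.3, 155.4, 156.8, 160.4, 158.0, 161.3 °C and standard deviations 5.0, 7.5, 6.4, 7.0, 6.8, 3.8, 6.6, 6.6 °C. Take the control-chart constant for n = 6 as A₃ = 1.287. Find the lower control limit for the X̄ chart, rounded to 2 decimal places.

151.73

X̄̄ = (160.7 + 162.9 + 162.3 + 155.4 + 156.8 + 160.4 + 158.0 + 161.3) / 8 = 159.7250
s̄ = (5.0 + 7.5 + 6.4 + 7.0 + 6.8 + 3.8 + 6.6 + 6.6) / 8 = 6.2125
LCL = X̄̄ − A₃·s̄ = 159.7250 − 1.287 × 6.2125 = 151.7295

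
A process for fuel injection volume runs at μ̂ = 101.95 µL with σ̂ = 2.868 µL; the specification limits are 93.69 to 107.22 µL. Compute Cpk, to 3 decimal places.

0.613

Cpu = (USL − μ̂) / (3σ̂) = (107.22 − 101.95) / (3 × 2.868) = 0.6125; Cpl = (μ̂ − LSL) / (3σ̂) = (101.95 − 93.69) / (3 × 2.868) = 0.9600; Cpk = min(Cpu, Cpl) = 0.6125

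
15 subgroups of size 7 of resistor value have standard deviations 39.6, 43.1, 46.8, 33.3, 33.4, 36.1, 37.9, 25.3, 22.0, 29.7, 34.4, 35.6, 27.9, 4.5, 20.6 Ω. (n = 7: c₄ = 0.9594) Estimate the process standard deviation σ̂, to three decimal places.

s̄ = (39.6 + 43.1 + 46.8 + 33.3 + 33.4 + 36.1 + 37.9 + 25.3 + 22.0 + 29.7 + 34.4 + 35.6 + 27.9 + 4.5 + 20.6) / 15 = 31.3467
σ̂ = s̄ / c₄ = 31.3467 / 0.9594 = 32.6732

32.673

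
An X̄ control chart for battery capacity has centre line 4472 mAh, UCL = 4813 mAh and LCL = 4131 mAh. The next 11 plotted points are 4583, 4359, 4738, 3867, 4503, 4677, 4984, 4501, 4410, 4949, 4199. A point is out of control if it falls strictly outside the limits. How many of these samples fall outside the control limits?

3

Compare each point to [4131, 4813]: sample 4 = 3867 < LCL; sample 7 = 4984 > UCL; sample 10 = 4949 > UCL.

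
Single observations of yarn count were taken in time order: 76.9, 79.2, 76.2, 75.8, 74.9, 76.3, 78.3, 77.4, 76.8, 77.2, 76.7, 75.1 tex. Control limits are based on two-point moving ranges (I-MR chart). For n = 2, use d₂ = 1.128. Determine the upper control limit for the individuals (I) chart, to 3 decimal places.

80.118

X̄ = (76.9 + 79.2 + 76.2 + 75.8 + 74.9 + 76.3 + 78.3 + 77.4 + 76.8 + 77.2 + 76.7 + 75.1) / 12 = 76.7333
Moving ranges: 2.3, 3.0, 0.4, 0.9, 1.4, 2.0, 0.9, 0.6, 0.4, 0.5, 1.6; M̄R̄ = 14.0000 / 11 = 1.2727
UCL = X̄ + 3·M̄R̄/d₂ = 76.7333 + 3 × 1.2727 / 1.128 = 80.1182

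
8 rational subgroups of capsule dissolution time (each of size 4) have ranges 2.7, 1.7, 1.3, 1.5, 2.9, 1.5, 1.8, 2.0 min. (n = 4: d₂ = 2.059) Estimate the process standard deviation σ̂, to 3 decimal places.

0.935

R̄ = (2.7 + 1.7 + 1.3 + 1.5 + 2.9 + 1.5 + 1.8 + 2.0) / 8 = 1.9250
σ̂ = R̄ / d₂ = 1.9250 / 2.059 = 0.9349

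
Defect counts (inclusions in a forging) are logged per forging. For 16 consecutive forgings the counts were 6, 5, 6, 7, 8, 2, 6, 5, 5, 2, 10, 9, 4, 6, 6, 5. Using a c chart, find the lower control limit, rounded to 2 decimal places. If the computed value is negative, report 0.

0.00

c̄ = (6 + 5 + 6 + 7 + 8 + 2 + 6 + 5 + 5 + 2 + 10 + 9 + 4 + 6 + 6 + 5) / 16 = 92 / 16 = 5.7500
LCL = c̄ − 3√c̄ = 5.7500 − 3 × 2.3979 = -1.4437 → 0 (cannot be negative)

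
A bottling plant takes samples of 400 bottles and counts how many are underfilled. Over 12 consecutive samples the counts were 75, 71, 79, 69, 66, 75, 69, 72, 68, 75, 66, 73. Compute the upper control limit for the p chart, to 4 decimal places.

0.2362

p̄ = Σdᵢ / (k·n) = 858 / (12 × 400) = 0.17875
UCL = p̄ + 3·√(p̄(1−p̄)/n) = 0.17875 + 3 × √(0.17875×0.82125/400) = 0.17875 + 3 × 0.01916 = 0.23622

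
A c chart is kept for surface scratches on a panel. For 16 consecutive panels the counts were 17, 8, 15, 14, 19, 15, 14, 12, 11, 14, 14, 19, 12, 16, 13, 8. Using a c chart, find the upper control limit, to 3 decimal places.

c̄ = (17 + 8 + 15 + 14 + 19 + 15 + 14 + 12 + 11 + 14 + 14 + 19 + 12 + 16 + 13 + 8) / 16 = 221 / 16 = 13.8125
UCL = c̄ + 3√c̄ = 13.8125 + 3 × √13.8125 = 13.8125 + 3 × 3.7165 = 24.9621

24.962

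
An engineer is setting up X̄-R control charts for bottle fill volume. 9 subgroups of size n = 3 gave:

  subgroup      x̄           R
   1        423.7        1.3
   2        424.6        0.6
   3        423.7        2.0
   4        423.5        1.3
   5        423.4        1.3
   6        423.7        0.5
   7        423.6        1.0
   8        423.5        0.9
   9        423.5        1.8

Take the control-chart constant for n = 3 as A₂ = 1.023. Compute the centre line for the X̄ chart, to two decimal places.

X̄̄ = (423.7 + 424.6 + 423.7 + 423.5 + 423.4 + 423.7 + 423.6 + 423.5 + 423.5) / 9 = 3813.2000 / 9 = 423.6889
CL = X̄̄ = 423.6889

423.69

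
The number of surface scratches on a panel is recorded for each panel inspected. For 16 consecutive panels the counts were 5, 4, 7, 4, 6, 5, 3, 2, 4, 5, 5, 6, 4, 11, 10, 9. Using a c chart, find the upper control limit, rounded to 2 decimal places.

12.74

c̄ = (5 + 4 + 7 + 4 + 6 + 5 + 3 + 2 + 4 + 5 + 5 + 6 + 4 + 11 + 10 + 9) / 16 = 90 / 16 = 5.6250
UCL = c̄ + 3√c̄ = 5.6250 + 3 × √5.6250 = 5.6250 + 3 × 2.3717 = 12.7401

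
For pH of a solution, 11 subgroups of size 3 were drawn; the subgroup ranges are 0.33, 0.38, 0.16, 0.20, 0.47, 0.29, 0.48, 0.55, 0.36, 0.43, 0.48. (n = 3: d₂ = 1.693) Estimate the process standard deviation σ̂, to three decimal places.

0.222

R̄ = (0.33 + 0.38 + 0.16 + 0.20 + 0.47 + 0.29 + 0.48 + 0.55 + 0.36 + 0.43 + 0.48) / 11 = 0.3755
σ̂ = R̄ / d₂ = 0.3755 / 1.693 = 0.2218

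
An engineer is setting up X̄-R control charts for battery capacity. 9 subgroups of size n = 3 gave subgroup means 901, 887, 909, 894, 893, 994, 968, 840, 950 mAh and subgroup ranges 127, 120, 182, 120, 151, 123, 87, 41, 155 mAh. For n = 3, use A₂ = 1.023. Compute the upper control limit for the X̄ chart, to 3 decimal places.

X̄̄ = (901 + 887 + 909 + 894 + 893 + 994 + 968 + 840 + 950) / 9 = 8236.0000 / 9 = 915.1111
R̄ = (127 + 120 + 182 + 120 + 151 + 123 + 87 + 41 + 155) / 9 = 1106.0000 / 9 = 122.8889
UCL = X̄̄ + A₂·R̄ = 915.1111 + 1.023 × 122.8889 = 1040.8264

1040.826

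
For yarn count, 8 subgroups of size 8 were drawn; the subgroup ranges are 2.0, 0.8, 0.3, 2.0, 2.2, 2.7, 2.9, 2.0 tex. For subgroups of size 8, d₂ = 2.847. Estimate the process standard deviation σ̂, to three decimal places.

0.654

R̄ = (2.0 + 0.8 + 0.3 + 2.0 + 2.2 + 2.7 + 2.9 + 2.0) / 8 = 1.8625
σ̂ = R̄ / d₂ = 1.8625 / 2.847 = 0.6542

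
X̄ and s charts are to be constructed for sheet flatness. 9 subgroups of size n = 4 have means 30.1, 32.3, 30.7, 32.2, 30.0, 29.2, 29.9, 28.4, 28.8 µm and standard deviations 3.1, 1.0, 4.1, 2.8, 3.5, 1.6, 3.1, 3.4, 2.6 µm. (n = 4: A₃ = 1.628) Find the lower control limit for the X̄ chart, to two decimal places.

25.62

X̄̄ = (30.1 + 32.3 + 30.7 + 32.2 + 30.0 + 29.2 + 29.9 + 28.4 + 28.8) / 9 = 30.1778
s̄ = (3.1 + 1.0 + 4.1 + 2.8 + 3.5 + 1.6 + 3.1 + 3.4 + 2.6) / 9 = 2.8000
LCL = X̄̄ − A₃·s̄ = 30.1778 − 1.628 × 2.8000 = 25.6194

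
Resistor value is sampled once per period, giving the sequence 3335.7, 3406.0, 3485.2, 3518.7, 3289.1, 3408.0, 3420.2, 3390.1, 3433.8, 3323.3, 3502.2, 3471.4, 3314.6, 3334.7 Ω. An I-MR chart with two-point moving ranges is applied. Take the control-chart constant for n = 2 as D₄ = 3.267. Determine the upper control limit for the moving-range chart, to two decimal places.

Moving ranges: 70.3, 79.2, 33.5, 229.6, 118.9, 12.2, 30.1, 43.7, 110.5, 178.9, 30.8, 156.8, 20.1; M̄R̄ = 1114.6000 / 13 = 85.7385
UCL_MR = D₄·M̄R̄ = 3.267 × 85.7385 = 280.1076

280.11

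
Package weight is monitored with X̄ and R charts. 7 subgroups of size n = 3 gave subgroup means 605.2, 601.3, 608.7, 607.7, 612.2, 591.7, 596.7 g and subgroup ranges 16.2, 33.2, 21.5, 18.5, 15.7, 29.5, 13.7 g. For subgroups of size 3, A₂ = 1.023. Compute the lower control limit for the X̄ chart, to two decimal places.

581.68

X̄̄ = (605.2 + 601.3 + 608.7 + 607.7 + 612.2 + 591.7 + 596.7) / 7 = 4223.5000 / 7 = 603.3571
R̄ = (16.2 + 33.2 + 21.5 + 18.5 + 15.7 + 29.5 + 13.7) / 7 = 148.3000 / 7 = 21.1857
LCL = X̄̄ − A₂·R̄ = 603.3571 − 1.023 × 21.1857 = 581.6842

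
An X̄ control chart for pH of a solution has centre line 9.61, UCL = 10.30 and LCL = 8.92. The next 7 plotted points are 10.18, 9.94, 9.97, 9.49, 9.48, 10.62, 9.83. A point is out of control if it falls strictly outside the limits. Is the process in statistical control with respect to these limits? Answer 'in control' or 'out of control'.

out of control

Compare each point to [8.92, 10.30]: sample 6 = 10.62 > UCL.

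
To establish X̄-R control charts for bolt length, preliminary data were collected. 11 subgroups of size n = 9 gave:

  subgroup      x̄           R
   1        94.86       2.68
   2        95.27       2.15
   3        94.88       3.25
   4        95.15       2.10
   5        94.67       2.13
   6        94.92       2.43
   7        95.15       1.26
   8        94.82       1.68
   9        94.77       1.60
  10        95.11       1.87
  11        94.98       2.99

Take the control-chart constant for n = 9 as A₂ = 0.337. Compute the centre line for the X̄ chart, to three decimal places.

94.962

X̄̄ = (94.86 + 95.27 + 94.88 + 95.15 + 94.67 + 94.92 + 95.15 + 94.82 + 94.77 + 95.11 + 94.98) / 11 = 1044.5800 / 11 = 94.9618
CL = X̄̄ = 94.9618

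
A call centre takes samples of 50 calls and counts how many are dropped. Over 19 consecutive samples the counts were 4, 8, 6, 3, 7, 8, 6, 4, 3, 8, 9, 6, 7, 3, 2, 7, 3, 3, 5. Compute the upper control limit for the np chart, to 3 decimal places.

11.936

p̄ = Σdᵢ / (k·n) = 102 / (19 × 50) = 0.10737
UCL = np̄ + 3·√(np̄(1−p̄)) = 5.3684 + 3 × √(5.3684×0.89263) = 5.3684 + 3 × 2.1891 = 11.9356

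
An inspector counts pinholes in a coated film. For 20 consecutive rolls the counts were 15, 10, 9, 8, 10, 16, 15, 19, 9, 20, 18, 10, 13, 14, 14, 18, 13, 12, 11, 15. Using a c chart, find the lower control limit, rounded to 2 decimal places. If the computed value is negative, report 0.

2.45

c̄ = (15 + 10 + 9 + 8 + 10 + 16 + 15 + 19 + 9 + 20 + 18 + 10 + 13 + 14 + 14 + 18 + 13 + 12 + 11 + 15) / 20 = 269 / 20 = 13.4500
LCL = c̄ − 3√c̄ = 13.4500 − 3 × 3.6674 = 2.4477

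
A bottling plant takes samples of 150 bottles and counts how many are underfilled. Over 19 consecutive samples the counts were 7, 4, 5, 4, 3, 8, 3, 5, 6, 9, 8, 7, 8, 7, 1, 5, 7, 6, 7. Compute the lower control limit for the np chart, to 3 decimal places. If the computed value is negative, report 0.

p̄ = Σdᵢ / (k·n) = 110 / (19 × 150) = 0.03860
LCL = np̄ − 3·√(np̄(1−p̄)) = 5.7895 − 3 × 2.3592 = -1.2883 → 0 (negative, so LCL = 0)

0.000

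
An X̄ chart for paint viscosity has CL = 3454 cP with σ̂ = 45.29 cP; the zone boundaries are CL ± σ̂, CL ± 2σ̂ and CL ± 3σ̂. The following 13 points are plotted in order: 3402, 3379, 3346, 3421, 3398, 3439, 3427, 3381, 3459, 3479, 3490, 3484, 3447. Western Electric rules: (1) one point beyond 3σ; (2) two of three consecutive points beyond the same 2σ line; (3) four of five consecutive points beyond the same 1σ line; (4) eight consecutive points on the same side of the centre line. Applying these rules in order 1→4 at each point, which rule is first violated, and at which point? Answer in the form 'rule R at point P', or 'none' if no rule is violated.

rule 3 at point 5

Zone of each point (C = within 1σ̂, B = 1σ̂–2σ̂, A = 2σ̂–3σ̂, * = beyond 3σ̂; sign = side of CL): 1:-B, 2:-B, 3:-A, 4:-C, 5:-B, 6:-C, 7:-C, 8:-B, 9:+C, 10:+C, 11:+C, 12:+C, 13:-C
Rule 3 (four of five consecutive points beyond the same 1σ limit) is satisfied at point 5.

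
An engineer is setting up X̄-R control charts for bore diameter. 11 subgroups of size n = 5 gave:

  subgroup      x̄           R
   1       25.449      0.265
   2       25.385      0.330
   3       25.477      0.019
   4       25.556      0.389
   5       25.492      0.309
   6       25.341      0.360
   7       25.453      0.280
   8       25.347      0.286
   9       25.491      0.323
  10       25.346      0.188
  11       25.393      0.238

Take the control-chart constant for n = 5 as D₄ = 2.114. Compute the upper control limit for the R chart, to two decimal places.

0.57

R̄ = (0.265 + 0.330 + 0.019 + 0.389 + 0.309 + 0.360 + 0.280 + 0.286 + 0.323 + 0.188 + 0.238) / 11 = 2.9870 / 11 = 0.2715
UCL_R = D₄·R̄ = 2.114 × 0.2715 = 0.5740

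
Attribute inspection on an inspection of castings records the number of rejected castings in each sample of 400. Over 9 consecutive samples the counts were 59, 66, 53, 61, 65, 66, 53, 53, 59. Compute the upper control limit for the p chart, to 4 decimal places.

p̄ = Σdᵢ / (k·n) = 535 / (9 × 400) = 0.14861
UCL = p̄ + 3·√(p̄(1−p̄)/n) = 0.14861 + 3 × √(0.14861×0.85139/400) = 0.14861 + 3 × 0.01779 = 0.20197

0.2020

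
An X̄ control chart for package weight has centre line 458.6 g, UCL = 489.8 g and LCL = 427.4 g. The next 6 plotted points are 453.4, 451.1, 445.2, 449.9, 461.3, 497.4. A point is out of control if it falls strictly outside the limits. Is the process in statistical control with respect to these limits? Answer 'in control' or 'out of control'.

Compare each point to [427.4, 489.8]: sample 6 = 497.4 > UCL.

out of control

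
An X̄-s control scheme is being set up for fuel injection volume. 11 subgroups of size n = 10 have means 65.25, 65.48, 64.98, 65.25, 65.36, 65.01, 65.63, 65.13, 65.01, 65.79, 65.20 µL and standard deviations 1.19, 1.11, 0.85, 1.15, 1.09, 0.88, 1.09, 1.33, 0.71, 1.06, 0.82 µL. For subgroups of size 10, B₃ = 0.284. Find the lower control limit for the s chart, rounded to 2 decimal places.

s̄ = (1.19 + 1.11 + 0.85 + 1.15 + 1.09 + 0.88 + 1.09 + 1.33 + 0.71 + 1.06 + 0.82) / 11 = 1.0255
LCL_s = B₃·s̄ = 0.284 × 1.0255 = 0.2912

0.29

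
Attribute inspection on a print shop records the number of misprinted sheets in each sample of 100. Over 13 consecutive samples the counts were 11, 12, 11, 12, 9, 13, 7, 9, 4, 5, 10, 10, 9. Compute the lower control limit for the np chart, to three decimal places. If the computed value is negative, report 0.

0.636

p̄ = Σdᵢ / (k·n) = 122 / (13 × 100) = 0.09385
LCL = np̄ − 3·√(np̄(1−p̄)) = 9.3846 − 3 × 2.9161 = 0.6362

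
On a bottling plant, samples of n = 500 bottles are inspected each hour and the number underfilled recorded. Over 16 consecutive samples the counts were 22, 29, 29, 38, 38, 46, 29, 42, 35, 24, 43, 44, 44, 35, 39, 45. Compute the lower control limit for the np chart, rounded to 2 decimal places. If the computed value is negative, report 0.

18.95

p̄ = Σdᵢ / (k·n) = 582 / (16 × 500) = 0.07275
LCL = np̄ − 3·√(np̄(1−p̄)) = 36.3750 − 3 × 5.8076 = 18.9521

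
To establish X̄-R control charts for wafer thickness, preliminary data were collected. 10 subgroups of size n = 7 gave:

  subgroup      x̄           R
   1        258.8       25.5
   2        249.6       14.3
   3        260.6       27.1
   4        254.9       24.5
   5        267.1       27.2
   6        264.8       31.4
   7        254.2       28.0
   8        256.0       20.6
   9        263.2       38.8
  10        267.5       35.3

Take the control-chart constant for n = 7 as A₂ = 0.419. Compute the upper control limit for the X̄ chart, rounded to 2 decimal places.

271.10

X̄̄ = (258.8 + 249.6 + 260.6 + 254.9 + 267.1 + 264.8 + 254.2 + 256.0 + 263.2 + 267.5) / 10 = 2596.7000 / 10 = 259.6700
R̄ = (25.5 + 14.3 + 27.1 + 24.5 + 27.2 + 31.4 + 28.0 + 20.6 + 38.8 + 35.3) / 10 = 272.7000 / 10 = 27.2700
UCL = X̄̄ + A₂·R̄ = 259.6700 + 0.419 × 27.2700 = 271.0961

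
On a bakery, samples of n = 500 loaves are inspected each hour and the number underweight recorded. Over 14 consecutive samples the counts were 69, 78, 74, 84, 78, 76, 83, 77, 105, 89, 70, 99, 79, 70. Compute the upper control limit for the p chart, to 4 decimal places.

0.2110

p̄ = Σdᵢ / (k·n) = 1131 / (14 × 500) = 0.16157
UCL = p̄ + 3·√(p̄(1−p̄)/n) = 0.16157 + 3 × √(0.16157×0.83843/500) = 0.16157 + 3 × 0.01646 = 0.21095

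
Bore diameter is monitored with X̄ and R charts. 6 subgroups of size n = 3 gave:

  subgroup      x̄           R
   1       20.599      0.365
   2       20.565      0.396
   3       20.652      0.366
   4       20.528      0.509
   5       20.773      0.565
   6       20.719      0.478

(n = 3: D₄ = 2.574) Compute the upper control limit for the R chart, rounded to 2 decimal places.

R̄ = (0.365 + 0.396 + 0.366 + 0.509 + 0.565 + 0.478) / 6 = 2.6790 / 6 = 0.4465
UCL_R = D₄·R̄ = 2.574 × 0.4465 = 1.1493

1.15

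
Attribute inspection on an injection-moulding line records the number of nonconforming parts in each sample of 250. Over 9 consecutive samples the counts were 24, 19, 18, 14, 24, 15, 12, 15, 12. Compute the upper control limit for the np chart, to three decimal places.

p̄ = Σdᵢ / (k·n) = 153 / (9 × 250) = 0.06800
UCL = np̄ + 3·√(np̄(1−p̄)) = 17.0000 + 3 × √(17.0000×0.93200) = 17.0000 + 3 × 3.9805 = 28.9414

28.941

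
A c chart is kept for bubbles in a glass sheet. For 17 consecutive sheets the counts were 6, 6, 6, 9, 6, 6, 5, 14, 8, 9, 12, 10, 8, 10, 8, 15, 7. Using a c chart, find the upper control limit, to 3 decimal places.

c̄ = (6 + 6 + 6 + 9 + 6 + 6 + 5 + 14 + 8 + 9 + 12 + 10 + 8 + 10 + 8 + 15 + 7) / 17 = 145 / 17 = 8.5294
UCL = c̄ + 3√c̄ = 8.5294 + 3 × √8.5294 = 8.5294 + 3 × 2.9205 = 17.2910

17.291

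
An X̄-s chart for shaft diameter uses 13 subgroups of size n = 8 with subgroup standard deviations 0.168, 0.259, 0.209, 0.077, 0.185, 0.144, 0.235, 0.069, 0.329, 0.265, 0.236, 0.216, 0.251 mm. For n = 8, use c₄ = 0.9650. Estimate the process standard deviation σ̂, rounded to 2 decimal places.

s̄ = (0.168 + 0.259 + 0.209 + 0.077 + 0.185 + 0.144 + 0.235 + 0.069 + 0.329 + 0.265 + 0.236 + 0.216 + 0.251) / 13 = 0.2033
σ̂ = s̄ / c₄ = 0.2033 / 0.9650 = 0.2107

0.21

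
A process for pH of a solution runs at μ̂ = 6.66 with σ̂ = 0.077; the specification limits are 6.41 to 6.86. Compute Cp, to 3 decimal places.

0.974

Cp = (USL − LSL) / (6σ̂) = (6.86 − 6.41) / (6 × 0.077) = 0.4500 / 0.4620 = 0.9740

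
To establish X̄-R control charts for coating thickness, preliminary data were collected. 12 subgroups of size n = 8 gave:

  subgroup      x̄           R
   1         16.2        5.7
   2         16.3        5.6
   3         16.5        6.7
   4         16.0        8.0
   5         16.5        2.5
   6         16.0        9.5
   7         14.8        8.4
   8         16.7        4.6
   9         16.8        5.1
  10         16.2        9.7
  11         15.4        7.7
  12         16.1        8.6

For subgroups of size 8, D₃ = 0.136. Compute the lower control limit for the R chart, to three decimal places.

R̄ = (5.7 + 5.6 + 6.7 + 8.0 + 2.5 + 9.5 + 8.4 + 4.6 + 5.1 + 9.7 + 7.7 + 8.6) / 12 = 82.1000 / 12 = 6.8417
LCL_R = D₃·R̄ = 0.136 × 6.8417 = 0.9305

0.930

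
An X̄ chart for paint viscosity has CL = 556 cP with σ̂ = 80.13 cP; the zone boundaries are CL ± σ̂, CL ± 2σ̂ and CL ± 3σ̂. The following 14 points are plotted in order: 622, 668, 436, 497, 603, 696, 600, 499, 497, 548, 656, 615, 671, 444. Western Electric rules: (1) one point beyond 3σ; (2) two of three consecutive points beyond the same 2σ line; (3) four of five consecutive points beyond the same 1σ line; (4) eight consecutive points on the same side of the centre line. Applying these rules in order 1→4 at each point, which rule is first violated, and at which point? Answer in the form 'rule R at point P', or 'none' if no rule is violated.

none

Zone of each point (C = within 1σ̂, B = 1σ̂–2σ̂, A = 2σ̂–3σ̂, * = beyond 3σ̂; sign = side of CL): 1:+C, 2:+B, 3:-B, 4:-C, 5:+C, 6:+B, 7:+C, 8:-C, 9:-C, 10:-C, 11:+B, 12:+C, 13:+B, 14:-B
No rule fires across all 14 points.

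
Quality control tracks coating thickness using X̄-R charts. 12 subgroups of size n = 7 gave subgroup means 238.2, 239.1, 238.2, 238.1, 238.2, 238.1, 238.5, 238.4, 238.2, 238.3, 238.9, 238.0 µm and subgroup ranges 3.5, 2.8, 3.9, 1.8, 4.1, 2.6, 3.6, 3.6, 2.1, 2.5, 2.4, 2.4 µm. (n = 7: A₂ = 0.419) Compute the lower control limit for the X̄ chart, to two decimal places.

X̄̄ = (238.2 + 239.1 + 238.2 + 238.1 + 238.2 + 238.1 + 238.5 + 238.4 + 238.2 + 238.3 + 238.9 + 238.0) / 12 = 2860.2000 / 12 = 238.3500
R̄ = (3.5 + 2.8 + 3.9 + 1.8 + 4.1 + 2.6 + 3.6 + 3.6 + 2.1 + 2.5 + 2.4 + 2.4) / 12 = 35.3000 / 12 = 2.9417
LCL = X̄̄ − A₂·R̄ = 238.3500 − 0.419 × 2.9417 = 237.1174

237.12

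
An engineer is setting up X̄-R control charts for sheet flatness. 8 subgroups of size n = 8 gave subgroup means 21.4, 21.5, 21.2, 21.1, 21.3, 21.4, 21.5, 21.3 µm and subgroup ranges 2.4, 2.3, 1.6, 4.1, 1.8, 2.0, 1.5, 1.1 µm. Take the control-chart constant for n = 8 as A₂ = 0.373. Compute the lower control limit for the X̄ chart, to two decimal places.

X̄̄ = (21.4 + 21.5 + 21.2 + 21.1 + 21.3 + 21.4 + 21.5 + 21.3) / 8 = 170.7000 / 8 = 21.3375
R̄ = (2.4 + 2.3 + 1.6 + 4.1 + 1.8 + 2.0 + 1.5 + 1.1) / 8 = 16.8000 / 8 = 2.1000
LCL = X̄̄ − A₂·R̄ = 21.3375 − 0.373 × 2.1000 = 20.5542

20.55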